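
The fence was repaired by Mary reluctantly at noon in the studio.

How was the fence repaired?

reluctantly

'reluctantly' marks the manner of the repairing event.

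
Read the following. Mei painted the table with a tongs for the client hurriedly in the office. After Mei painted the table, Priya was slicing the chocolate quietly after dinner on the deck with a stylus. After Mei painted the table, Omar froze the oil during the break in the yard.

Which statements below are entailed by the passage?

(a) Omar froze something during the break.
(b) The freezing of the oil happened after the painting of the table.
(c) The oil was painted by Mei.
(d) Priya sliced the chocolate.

(a) Entailed — every conjunct here is already in the original freezing event.
(b) Entailed — the narrative places the painting before the freezing.
(c) Not entailed — Mei painted the table, not the oil; the oil belongs to the freezing event.
(d) Not entailed — 'was slicing' is progressive on an accomplishment; it does not entail the completed 'sliced'.

(a), (b)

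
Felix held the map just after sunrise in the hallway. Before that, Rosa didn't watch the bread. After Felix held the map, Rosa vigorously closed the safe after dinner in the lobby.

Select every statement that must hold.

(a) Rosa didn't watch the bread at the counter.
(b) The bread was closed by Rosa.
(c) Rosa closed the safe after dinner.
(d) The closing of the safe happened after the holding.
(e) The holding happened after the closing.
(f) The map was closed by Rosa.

(a), (c), (d)

(a) Entailed — under negation, adding a further restriction is entailed: if no such watching event occurred, none occurred at the counter either.
(b) Not entailed — Rosa closed the safe, not the bread; the bread belongs to the watching event.
(c) Entailed — every conjunct here is already in the original closing event.
(d) Entailed — the narrative places the holding before the closing.
(e) Not entailed — the narrative places the holding before the closing, not after.
(f) Not entailed — Rosa closed the safe, not the map; the map belongs to the holding event.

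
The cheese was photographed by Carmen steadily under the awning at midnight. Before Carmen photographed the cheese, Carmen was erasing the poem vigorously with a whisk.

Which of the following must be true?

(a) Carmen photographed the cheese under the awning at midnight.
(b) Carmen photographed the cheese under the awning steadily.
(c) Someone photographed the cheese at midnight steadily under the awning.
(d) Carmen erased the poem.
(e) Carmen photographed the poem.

(a) Entailed — every conjunct here is already in the original photographing event.
(b) Entailed — dropping 'at midnight' leaves a sub-description the original still satisfies.
(c) Entailed — every conjunct here is already in the original photographing event.
(d) Not entailed — 'was erasing' is progressive on an accomplishment; it does not entail the completed 'erased'.
(e) Not entailed — Carmen photographed the cheese, not the poem; the poem belongs to the erasing event.

(a), (b), (c)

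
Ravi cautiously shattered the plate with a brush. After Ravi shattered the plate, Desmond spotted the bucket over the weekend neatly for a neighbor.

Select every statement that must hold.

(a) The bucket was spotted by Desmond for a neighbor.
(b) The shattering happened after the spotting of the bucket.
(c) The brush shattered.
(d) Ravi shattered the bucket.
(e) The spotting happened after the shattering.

(a) Entailed — every conjunct here is already in the original spotting event.
(b) Not entailed — the narrative places the shattering before the spotting, not after.
(c) Not entailed — the plate is what shattered, not the brush.
(d) Not entailed — Ravi shattered the plate, not the bucket; the bucket belongs to the spotting event.
(e) Entailed — the narrative places the shattering before the spotting.

(a), (e)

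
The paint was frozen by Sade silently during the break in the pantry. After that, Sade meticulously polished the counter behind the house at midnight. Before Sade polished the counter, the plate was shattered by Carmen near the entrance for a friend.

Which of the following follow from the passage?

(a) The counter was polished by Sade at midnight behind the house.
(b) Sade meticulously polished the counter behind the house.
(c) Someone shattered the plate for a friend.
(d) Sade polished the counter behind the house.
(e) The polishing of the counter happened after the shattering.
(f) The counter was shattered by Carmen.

(a), (b), (c), (d), (e)

(a) Entailed — the original entails any weakening of itself; this just drops 'meticulously'.
(b) Entailed — every conjunct here is already in the original polishing event.
(c) Entailed — every conjunct here is already in the original shattering event.
(d) Entailed — the original entails any weakening of itself; this just drops 'meticulously', 'at midnight'.
(e) Entailed — the narrative places the shattering before the polishing.
(f) Not entailed — Carmen shattered the plate, not the counter; the counter belongs to the polishing event.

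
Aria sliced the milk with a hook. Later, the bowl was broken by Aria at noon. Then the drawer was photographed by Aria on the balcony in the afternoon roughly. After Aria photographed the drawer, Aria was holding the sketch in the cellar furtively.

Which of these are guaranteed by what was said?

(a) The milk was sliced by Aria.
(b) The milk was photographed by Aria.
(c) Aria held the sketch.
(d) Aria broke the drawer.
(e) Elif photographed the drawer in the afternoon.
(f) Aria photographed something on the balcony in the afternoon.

(a), (c), (f)

(a) Entailed — every conjunct here is already in the original slicing event.
(b) Not entailed — Aria photographed the drawer, not the milk; the milk belongs to the slicing event.
(c) Entailed — 'hold' is an activity; 'was holding' entails that some holding happened, so 'held' holds.
(d) Not entailed — Aria broke the bowl, not the drawer; the drawer belongs to the photographing event.
(e) Not entailed — the passage has Aria photographing the drawer, not Elif.
(f) Entailed — the original entails any weakening of itself; this just drops 'roughly' and generalizes the patient.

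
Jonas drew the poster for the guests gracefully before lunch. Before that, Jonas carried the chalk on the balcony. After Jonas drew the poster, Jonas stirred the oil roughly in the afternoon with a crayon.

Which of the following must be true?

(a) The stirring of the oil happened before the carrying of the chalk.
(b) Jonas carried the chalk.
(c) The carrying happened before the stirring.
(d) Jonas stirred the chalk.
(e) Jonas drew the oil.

(a) Not entailed — the narrative places the carrying before the stirring, not after.
(b) Entailed — the original entails any weakening of itself; this just drops 'on the balcony'.
(c) Entailed — the narrative places the carrying before the stirring.
(d) Not entailed — Jonas stirred the oil, not the chalk; the chalk belongs to the carrying event.
(e) Not entailed — Jonas drew the poster, not the oil; the oil belongs to the stirring event.

(b), (c)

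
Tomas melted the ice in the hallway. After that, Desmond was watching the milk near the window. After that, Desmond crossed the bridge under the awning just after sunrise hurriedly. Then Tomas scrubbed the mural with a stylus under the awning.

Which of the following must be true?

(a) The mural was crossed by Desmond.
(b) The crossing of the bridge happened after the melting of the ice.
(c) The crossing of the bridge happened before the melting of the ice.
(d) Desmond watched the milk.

(a) Not entailed — Desmond crossed the bridge, not the mural; the mural belongs to the scrubbing event.
(b) Entailed — the narrative places the melting before the crossing.
(c) Not entailed — the narrative places the melting before the crossing, not after.
(d) Entailed — 'watch' is an activity; 'was watching' entails that some watching happened, so 'watched' holds.

(b), (d)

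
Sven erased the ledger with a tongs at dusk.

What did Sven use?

'with a tongs' marks the instrument of the erasing event.

a tongs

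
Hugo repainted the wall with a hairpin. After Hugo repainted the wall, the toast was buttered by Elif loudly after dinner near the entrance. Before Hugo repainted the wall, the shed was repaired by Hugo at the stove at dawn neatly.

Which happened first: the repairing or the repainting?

The connectives place the repairing before the repainting.

the repairing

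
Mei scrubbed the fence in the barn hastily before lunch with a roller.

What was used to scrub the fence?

'with a roller' marks the instrument of the scrubbing event.

a roller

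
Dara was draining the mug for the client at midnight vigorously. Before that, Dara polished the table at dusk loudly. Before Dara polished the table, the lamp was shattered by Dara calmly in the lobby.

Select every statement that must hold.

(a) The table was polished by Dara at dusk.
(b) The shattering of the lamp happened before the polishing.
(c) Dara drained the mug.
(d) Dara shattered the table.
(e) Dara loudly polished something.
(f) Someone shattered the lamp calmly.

(a), (b), (e), (f)

(a) Entailed — every conjunct here is already in the original polishing event.
(b) Entailed — the narrative places the shattering before the polishing.
(c) Not entailed — 'was draining' is progressive on an accomplishment; it does not entail the completed 'drained'.
(d) Not entailed — Dara shattered the lamp, not the table; the table belongs to the polishing event.
(e) Entailed — every conjunct here is already in the original polishing event.
(f) Entailed — the original entails any weakening of itself; this just drops 'in the lobby' and generalizes the agent.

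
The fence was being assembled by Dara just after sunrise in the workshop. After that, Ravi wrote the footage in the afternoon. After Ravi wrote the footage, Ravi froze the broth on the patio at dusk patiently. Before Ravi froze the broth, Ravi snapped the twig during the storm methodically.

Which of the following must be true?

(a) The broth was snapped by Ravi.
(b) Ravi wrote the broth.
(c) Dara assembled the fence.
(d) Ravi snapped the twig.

(d)

(a) Not entailed — Ravi snapped the twig, not the broth; the broth belongs to the freezing event.
(b) Not entailed — Ravi wrote the footage, not the broth; the broth belongs to the freezing event.
(c) Not entailed — 'was assembling' is progressive on an accomplishment; it does not entail the completed 'assembled'.
(d) Entailed — every conjunct here is already in the original snapping event.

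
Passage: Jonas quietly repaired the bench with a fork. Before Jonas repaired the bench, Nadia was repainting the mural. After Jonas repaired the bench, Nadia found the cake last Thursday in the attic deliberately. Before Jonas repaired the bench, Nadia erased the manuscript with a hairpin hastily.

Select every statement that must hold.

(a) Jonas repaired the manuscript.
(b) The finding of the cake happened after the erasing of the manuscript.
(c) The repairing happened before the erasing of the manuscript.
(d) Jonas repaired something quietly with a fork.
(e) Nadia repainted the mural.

(b), (d)

(a) Not entailed — Jonas repaired the bench, not the manuscript; the manuscript belongs to the erasing event.
(b) Entailed — the narrative places the erasing before the finding.
(c) Not entailed — the narrative places the erasing before the repairing, not after.
(d) Entailed — every conjunct here is already in the original repairing event.
(e) Not entailed — 'was repainting' is progressive on an accomplishment; it does not entail the completed 'repainted'.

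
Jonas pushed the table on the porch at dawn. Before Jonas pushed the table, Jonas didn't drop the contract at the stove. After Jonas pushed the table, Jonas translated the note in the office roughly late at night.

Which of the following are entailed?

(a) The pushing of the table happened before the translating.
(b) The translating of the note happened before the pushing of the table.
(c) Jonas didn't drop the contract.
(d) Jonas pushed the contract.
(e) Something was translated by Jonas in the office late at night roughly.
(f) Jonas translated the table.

(a) Entailed — the narrative places the pushing before the translating.
(b) Not entailed — the narrative places the pushing before the translating, not after.
(c) Not entailed — dropping 'at the stove' under negation is not valid — the original leaves open that Jonas dropped the contract some other way.
(d) Not entailed — Jonas pushed the table, not the contract; the contract belongs to the dropping event.
(e) Entailed — generalizing the patient leaves a sub-description the original still satisfies.
(f) Not entailed — Jonas translated the note, not the table; the table belongs to the pushing event.

(a), (e)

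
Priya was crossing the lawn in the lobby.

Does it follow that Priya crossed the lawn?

no

'was crossing' is progressive; for an accomplishment like 'cross the lawn', it doesn't entail completion.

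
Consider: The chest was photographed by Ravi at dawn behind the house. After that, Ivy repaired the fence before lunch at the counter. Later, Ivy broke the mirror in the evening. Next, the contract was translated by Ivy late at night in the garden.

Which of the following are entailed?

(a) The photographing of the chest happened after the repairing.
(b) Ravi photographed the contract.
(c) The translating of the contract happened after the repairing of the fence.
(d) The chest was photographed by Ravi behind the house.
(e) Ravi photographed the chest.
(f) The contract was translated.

(a) Not entailed — the narrative places the photographing before the repairing, not after.
(b) Not entailed — Ravi photographed the chest, not the contract; the contract belongs to the translating event.
(c) Entailed — the narrative places the repairing before the translating.
(d) Entailed — the original entails any weakening of itself; this just drops 'at dawn'.
(e) Entailed — the original entails any weakening of itself; this just drops 'at dawn', 'behind the house'.
(f) Entailed — this follows by dropping conjuncts from the translating event's description.

(c), (d), (e), (f)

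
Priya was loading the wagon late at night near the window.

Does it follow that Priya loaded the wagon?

'was loading' is progressive; for an accomplishment like 'load the wagon', it doesn't entail completion.

no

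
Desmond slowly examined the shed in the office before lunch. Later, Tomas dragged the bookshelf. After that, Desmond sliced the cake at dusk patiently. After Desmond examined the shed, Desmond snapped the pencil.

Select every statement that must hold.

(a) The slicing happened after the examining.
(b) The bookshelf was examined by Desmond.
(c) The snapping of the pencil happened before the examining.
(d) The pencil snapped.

(a) Entailed — the narrative places the examining before the slicing.
(b) Not entailed — Desmond examined the shed, not the bookshelf; the bookshelf belongs to the dragging event.
(c) Not entailed — the narrative places the examining before the snapping, not after.
(d) Entailed — 'Desmond snapped the pencil' is causative; it entails the inchoative 'the pencil snapped'.

(a), (d)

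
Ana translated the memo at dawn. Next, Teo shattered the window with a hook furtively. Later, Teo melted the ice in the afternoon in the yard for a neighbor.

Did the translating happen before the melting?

yes

The narrative orders the translating before the melting.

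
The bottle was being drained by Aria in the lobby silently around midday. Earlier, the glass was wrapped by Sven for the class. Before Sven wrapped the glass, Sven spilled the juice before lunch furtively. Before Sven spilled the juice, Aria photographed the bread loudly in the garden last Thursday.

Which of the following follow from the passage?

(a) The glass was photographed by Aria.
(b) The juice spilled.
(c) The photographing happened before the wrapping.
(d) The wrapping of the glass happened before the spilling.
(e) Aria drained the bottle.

(b), (c)

(a) Not entailed — Aria photographed the bread, not the glass; the glass belongs to the wrapping event.
(b) Entailed — 'Sven spilled the juice' is causative; it entails the inchoative 'the juice spilled'.
(c) Entailed — the narrative places the photographing before the wrapping.
(d) Not entailed — the narrative places the spilling before the wrapping, not after.
(e) Not entailed — 'was draining' is progressive on an accomplishment; it does not entail the completed 'drained'.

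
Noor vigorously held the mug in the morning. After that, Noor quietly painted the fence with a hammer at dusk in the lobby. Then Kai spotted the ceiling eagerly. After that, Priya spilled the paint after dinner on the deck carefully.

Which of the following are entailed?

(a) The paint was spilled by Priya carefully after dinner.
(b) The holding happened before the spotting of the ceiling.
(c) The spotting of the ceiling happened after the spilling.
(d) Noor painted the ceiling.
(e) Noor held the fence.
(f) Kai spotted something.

(a), (b), (f)

(a) Entailed — this follows by dropping conjuncts from the spilling event's description.
(b) Entailed — the narrative places the holding before the spotting.
(c) Not entailed — the narrative places the spotting before the spilling, not after.
(d) Not entailed — Noor painted the fence, not the ceiling; the ceiling belongs to the spotting event.
(e) Not entailed — Noor held the mug, not the fence; the fence belongs to the painting event.
(f) Entailed — every conjunct here is already in the original spotting event.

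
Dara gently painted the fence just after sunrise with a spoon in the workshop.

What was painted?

the fence

'the fence' marks the patient of the painting event.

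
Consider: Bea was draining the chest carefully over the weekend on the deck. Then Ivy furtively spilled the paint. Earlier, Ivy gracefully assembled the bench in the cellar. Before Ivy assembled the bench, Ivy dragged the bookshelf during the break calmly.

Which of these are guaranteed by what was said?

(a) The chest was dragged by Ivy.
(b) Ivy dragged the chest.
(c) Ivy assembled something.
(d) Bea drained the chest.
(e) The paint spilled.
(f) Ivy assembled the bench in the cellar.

(a) Not entailed — Ivy dragged the bookshelf, not the chest; the chest belongs to the draining event.
(b) Not entailed — Ivy dragged the bookshelf, not the chest; the chest belongs to the draining event.
(c) Entailed — the original entails any weakening of itself; this just drops 'in the cellar', 'gracefully' and generalizes the patient.
(d) Not entailed — 'was draining' is progressive on an accomplishment; it does not entail the completed 'drained'.
(e) Entailed — 'Ivy spilled the paint' is causative; it entails the inchoative 'the paint spilled'.
(f) Entailed — dropping 'gracefully' leaves a sub-description the original still satisfies.

(c), (e), (f)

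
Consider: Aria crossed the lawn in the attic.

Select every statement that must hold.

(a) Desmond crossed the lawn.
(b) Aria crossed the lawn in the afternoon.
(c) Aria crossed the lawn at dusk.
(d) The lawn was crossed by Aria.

(a) Not entailed — the passage has Aria crossing the lawn, not Desmond.
(b) Not entailed — 'in the afternoon' adds information not in the original event.
(c) Not entailed — 'at dusk' adds information not in the original event.
(d) Entailed — dropping 'in the attic' leaves a sub-description the original still satisfies.

(d)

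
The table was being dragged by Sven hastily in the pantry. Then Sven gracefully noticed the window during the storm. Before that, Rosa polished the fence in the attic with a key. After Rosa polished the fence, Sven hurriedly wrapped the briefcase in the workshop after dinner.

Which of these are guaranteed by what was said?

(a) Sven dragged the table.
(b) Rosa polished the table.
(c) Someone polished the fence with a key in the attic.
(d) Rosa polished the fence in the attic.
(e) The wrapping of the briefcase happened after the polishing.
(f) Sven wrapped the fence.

(a), (c), (d), (e)

(a) Entailed — 'drag' is an activity; 'was dragging' entails that some dragging happened, so 'dragged' holds.
(b) Not entailed — Rosa polished the fence, not the table; the table belongs to the dragging event.
(c) Entailed — every conjunct here is already in the original polishing event.
(d) Entailed — dropping 'with a key' leaves a sub-description the original still satisfies.
(e) Entailed — the narrative places the polishing before the wrapping.
(f) Not entailed — Sven wrapped the briefcase, not the fence; the fence belongs to the polishing event.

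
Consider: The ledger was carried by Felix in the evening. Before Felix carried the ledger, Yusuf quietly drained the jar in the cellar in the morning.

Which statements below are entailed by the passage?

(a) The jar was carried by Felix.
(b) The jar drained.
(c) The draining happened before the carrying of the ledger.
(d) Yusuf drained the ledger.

(a) Not entailed — Felix carried the ledger, not the jar; the jar belongs to the draining event.
(b) Entailed — 'Yusuf drained the jar' is causative; it entails the inchoative 'the jar drained'.
(c) Entailed — the narrative places the draining before the carrying.
(d) Not entailed — Yusuf drained the jar, not the ledger; the ledger belongs to the carrying event.

(b), (c)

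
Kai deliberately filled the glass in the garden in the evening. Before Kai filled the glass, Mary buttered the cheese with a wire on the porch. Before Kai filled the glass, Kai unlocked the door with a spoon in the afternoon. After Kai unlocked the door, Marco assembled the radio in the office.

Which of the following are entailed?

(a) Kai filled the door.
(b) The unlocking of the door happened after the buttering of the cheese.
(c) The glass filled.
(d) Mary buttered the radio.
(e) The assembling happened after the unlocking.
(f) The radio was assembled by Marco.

(c), (e), (f)

(a) Not entailed — Kai filled the glass, not the door; the door belongs to the unlocking event.
(b) Not entailed — the narrative doesn't order the buttering relative to the unlocking.
(c) Entailed — 'Kai filled the glass' is causative; it entails the inchoative 'the glass filled'.
(d) Not entailed — Mary buttered the cheese, not the radio; the radio belongs to the assembling event.
(e) Entailed — the narrative places the unlocking before the assembling.
(f) Entailed — this follows by dropping conjuncts from the assembling event's description.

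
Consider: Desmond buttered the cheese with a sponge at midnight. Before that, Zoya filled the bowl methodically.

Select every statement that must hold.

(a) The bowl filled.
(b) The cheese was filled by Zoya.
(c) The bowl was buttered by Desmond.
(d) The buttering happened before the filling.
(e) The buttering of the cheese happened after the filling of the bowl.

(a), (e)

(a) Entailed — 'Zoya filled the bowl' is causative; it entails the inchoative 'the bowl filled'.
(b) Not entailed — Zoya filled the bowl, not the cheese; the cheese belongs to the buttering event.
(c) Not entailed — Desmond buttered the cheese, not the bowl; the bowl belongs to the filling event.
(d) Not entailed — the narrative places the filling before the buttering, not after.
(e) Entailed — the narrative places the filling before the buttering.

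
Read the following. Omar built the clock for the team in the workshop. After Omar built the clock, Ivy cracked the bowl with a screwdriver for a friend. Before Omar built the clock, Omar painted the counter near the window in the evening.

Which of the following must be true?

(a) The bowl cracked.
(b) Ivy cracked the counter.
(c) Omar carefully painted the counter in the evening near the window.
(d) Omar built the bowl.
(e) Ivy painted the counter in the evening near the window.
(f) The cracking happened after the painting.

(a) Entailed — 'Ivy cracked the bowl' is causative; it entails the inchoative 'the bowl cracked'.
(b) Not entailed — Ivy cracked the bowl, not the counter; the counter belongs to the painting event.
(c) Not entailed — 'carefully' adds information not in the original event.
(d) Not entailed — Omar built the clock, not the bowl; the bowl belongs to the cracking event.
(e) Not entailed — the passage has Omar painting the counter, not Ivy.
(f) Entailed — the narrative places the painting before the cracking.

(a), (f)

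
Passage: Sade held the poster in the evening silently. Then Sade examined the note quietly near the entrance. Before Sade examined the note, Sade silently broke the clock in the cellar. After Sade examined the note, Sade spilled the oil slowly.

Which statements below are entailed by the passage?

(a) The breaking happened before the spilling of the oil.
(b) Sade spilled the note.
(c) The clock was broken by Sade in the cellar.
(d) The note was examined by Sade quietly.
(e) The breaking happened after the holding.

(a) Entailed — the narrative places the breaking before the spilling.
(b) Not entailed — Sade spilled the oil, not the note; the note belongs to the examining event.
(c) Entailed — the original entails any weakening of itself; this just drops 'silently'.
(d) Entailed — this follows by dropping conjuncts from the examining event's description.
(e) Not entailed — the narrative doesn't order the holding relative to the breaking.

(a), (c), (d)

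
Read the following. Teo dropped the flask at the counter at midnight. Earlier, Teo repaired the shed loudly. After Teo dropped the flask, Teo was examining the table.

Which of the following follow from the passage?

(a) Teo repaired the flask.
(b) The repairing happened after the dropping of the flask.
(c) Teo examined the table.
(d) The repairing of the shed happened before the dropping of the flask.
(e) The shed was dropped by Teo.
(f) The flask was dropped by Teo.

(a) Not entailed — Teo repaired the shed, not the flask; the flask belongs to the dropping event.
(b) Not entailed — the narrative places the repairing before the dropping, not after.
(c) Entailed — 'examine' is an activity; 'was examining' entails that some examining happened, so 'examined' holds.
(d) Entailed — the narrative places the repairing before the dropping.
(e) Not entailed — Teo dropped the flask, not the shed; the shed belongs to the repairing event.
(f) Entailed — dropping 'at the counter', 'at midnight' leaves a sub-description the original still satisfies.

(c), (d), (f)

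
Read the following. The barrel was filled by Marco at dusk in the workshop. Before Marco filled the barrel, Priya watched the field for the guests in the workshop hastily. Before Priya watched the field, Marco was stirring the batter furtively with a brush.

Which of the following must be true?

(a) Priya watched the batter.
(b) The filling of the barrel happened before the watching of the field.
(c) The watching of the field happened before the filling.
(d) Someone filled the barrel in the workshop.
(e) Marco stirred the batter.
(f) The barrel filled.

(a) Not entailed — Priya watched the field, not the batter; the batter belongs to the stirring event.
(b) Not entailed — the narrative places the watching before the filling, not after.
(c) Entailed — the narrative places the watching before the filling.
(d) Entailed — dropping 'at dusk' and generalizing the agent leaves a sub-description the original still satisfies.
(e) Entailed — 'stir' is an activity; 'was stirring' entails that some stirring happened, so 'stirred' holds.
(f) Entailed — 'Marco filled the barrel' is causative; it entails the inchoative 'the barrel filled'.

(c), (d), (e), (f)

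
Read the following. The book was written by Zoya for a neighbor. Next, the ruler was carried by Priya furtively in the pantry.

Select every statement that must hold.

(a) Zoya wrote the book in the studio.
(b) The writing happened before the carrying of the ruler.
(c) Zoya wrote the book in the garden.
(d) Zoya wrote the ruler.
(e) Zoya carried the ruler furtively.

(b)

(a) Not entailed — 'in the studio' adds information not in the original event.
(b) Entailed — the narrative places the writing before the carrying.
(c) Not entailed — 'in the garden' adds information not in the original event.
(d) Not entailed — Zoya wrote the book, not the ruler; the ruler belongs to the carrying event.
(e) Not entailed — the passage has Priya carrying the ruler, not Zoya.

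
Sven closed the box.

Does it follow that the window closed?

Nothing is said about any window; only the box is affected.

no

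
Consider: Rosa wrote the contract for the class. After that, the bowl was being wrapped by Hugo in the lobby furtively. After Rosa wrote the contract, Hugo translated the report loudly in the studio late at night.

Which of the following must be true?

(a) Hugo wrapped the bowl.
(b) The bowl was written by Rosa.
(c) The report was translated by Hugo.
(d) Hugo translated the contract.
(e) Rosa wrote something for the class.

(c), (e)

(a) Not entailed — 'was wrapping' is progressive on an accomplishment; it does not entail the completed 'wrapped'.
(b) Not entailed — Rosa wrote the contract, not the bowl; the bowl belongs to the wrapping event.
(c) Entailed — the original entails any weakening of itself; this just drops 'in the studio', 'late at night', 'loudly'.
(d) Not entailed — Hugo translated the report, not the contract; the contract belongs to the writing event.
(e) Entailed — the original entails any weakening of itself; this just generalizes the patient.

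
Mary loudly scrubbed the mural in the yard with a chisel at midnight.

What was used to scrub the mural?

a chisel

'with a chisel' marks the instrument of the scrubbing event.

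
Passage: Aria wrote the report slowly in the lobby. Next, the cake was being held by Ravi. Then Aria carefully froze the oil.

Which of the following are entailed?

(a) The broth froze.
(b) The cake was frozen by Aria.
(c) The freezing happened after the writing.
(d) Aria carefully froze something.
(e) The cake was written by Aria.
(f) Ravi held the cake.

(c), (d), (f)

(a) Not entailed — the oil is what froze, not the broth.
(b) Not entailed — Aria froze the oil, not the cake; the cake belongs to the holding event.
(c) Entailed — the narrative places the writing before the freezing.
(d) Entailed — this follows by dropping conjuncts from the freezing event's description.
(e) Not entailed — Aria wrote the report, not the cake; the cake belongs to the holding event.
(f) Entailed — 'hold' is an activity; 'was holding' entails that some holding happened, so 'held' holds.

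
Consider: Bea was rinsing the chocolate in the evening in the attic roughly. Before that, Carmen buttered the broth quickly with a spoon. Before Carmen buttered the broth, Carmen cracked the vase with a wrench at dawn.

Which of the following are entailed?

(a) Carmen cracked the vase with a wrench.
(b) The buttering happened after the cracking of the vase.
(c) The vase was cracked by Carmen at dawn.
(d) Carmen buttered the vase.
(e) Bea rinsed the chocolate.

(a), (b), (c), (e)

(a) Entailed — this follows by dropping conjuncts from the cracking event's description.
(b) Entailed — the narrative places the cracking before the buttering.
(c) Entailed — this follows by dropping conjuncts from the cracking event's description.
(d) Not entailed — Carmen buttered the broth, not the vase; the vase belongs to the cracking event.
(e) Entailed — 'rinse' is an activity; 'was rinsing' entails that some rinsing happened, so 'rinsed' holds.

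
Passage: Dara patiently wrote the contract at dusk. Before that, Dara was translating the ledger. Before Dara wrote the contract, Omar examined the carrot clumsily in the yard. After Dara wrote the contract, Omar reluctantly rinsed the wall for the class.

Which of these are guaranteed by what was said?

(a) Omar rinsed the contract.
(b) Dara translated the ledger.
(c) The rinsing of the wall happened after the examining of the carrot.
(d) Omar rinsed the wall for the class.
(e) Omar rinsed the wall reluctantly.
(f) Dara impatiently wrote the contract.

(a) Not entailed — Omar rinsed the wall, not the contract; the contract belongs to the writing event.
(b) Not entailed — 'was translating' is progressive on an accomplishment; it does not entail the completed 'translated'.
(c) Entailed — the narrative places the examining before the rinsing.
(d) Entailed — this follows by dropping conjuncts from the rinsing event's description.
(e) Entailed — every conjunct here is already in the original rinsing event.
(f) Not entailed — 'impatiently' adds a manner not in (and inconsistent with) the original.

(c), (d), (e)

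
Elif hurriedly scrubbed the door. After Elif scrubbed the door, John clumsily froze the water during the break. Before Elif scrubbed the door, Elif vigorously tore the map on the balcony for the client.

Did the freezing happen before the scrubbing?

no

The narrative orders the scrubbing before the freezing.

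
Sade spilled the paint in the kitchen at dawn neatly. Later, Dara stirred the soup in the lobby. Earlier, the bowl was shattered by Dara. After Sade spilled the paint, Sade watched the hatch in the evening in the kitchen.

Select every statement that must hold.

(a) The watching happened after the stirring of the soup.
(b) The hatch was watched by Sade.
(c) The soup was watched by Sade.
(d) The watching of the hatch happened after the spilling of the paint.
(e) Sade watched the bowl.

(b), (d)

(a) Not entailed — the narrative doesn't order the stirring relative to the watching.
(b) Entailed — every conjunct here is already in the original watching event.
(c) Not entailed — Sade watched the hatch, not the soup; the soup belongs to the stirring event.
(d) Entailed — the narrative places the spilling before the watching.
(e) Not entailed — Sade watched the hatch, not the bowl; the bowl belongs to the shattering event.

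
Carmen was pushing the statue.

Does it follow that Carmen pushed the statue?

yes

'push' is atelic; if Carmen was pushing the statue, then Carmen pushed the statue (for some time).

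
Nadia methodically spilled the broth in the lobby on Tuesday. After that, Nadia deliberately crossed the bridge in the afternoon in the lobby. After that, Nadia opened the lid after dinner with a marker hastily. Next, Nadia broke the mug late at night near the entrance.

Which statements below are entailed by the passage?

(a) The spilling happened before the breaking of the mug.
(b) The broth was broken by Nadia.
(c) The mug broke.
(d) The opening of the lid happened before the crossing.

(a) Entailed — the narrative places the spilling before the breaking.
(b) Not entailed — Nadia broke the mug, not the broth; the broth belongs to the spilling event.
(c) Entailed — 'Nadia broke the mug' is causative; it entails the inchoative 'the mug broke'.
(d) Not entailed — the narrative places the crossing before the opening, not after.

(a), (c)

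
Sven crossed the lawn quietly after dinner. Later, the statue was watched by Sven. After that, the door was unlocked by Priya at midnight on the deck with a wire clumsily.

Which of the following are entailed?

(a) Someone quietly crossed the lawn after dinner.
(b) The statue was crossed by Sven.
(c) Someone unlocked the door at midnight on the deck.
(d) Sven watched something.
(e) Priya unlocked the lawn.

(a), (c), (d)

(a) Entailed — generalizing the agent leaves a sub-description the original still satisfies.
(b) Not entailed — Sven crossed the lawn, not the statue; the statue belongs to the watching event.
(c) Entailed — the original entails any weakening of itself; this just drops 'with a wire', 'clumsily' and generalizes the agent.
(d) Entailed — generalizing the patient leaves a sub-description the original still satisfies.
(e) Not entailed — Priya unlocked the door, not the lawn; the lawn belongs to the crossing event.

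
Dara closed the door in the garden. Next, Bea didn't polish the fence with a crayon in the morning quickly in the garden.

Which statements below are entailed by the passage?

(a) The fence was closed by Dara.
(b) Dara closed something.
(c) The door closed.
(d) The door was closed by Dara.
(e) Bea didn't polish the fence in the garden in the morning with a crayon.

(b), (c), (d)

(a) Not entailed — Dara closed the door, not the fence; the fence belongs to the polishing event.
(b) Entailed — every conjunct here is already in the original closing event.
(c) Entailed — 'Dara closed the door' is causative; it entails the inchoative 'the door closed'.
(d) Entailed — this follows by dropping conjuncts from the closing event's description.
(e) Not entailed — dropping 'quickly' under negation is not valid — the original leaves open that Bea polished the fence some other way.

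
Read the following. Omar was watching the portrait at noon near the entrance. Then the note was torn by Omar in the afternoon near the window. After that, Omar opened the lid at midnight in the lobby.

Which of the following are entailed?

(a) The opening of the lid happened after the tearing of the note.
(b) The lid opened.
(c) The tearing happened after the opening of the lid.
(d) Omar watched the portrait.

(a), (b), (d)

(a) Entailed — the narrative places the tearing before the opening.
(b) Entailed — 'Omar opened the lid' is causative; it entails the inchoative 'the lid opened'.
(c) Not entailed — the narrative places the tearing before the opening, not after.
(d) Entailed — 'watch' is an activity; 'was watching' entails that some watching happened, so 'watched' holds.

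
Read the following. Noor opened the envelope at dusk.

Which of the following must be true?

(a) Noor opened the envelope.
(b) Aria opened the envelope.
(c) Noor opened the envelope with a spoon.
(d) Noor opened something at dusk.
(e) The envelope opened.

(a), (d), (e)

(a) Entailed — every conjunct here is already in the original opening event.
(b) Not entailed — the passage has Noor opening the envelope, not Aria.
(c) Not entailed — 'with a spoon' adds information not in the original event.
(d) Entailed — every conjunct here is already in the original opening event.
(e) Entailed — 'Noor opened the envelope' is causative; it entails the inchoative 'the envelope opened'.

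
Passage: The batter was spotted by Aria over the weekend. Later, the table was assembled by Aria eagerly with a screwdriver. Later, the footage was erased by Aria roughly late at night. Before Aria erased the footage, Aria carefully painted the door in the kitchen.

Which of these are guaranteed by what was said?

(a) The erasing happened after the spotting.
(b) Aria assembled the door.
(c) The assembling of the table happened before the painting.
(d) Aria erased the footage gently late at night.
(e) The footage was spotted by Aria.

(a)

(a) Entailed — the narrative places the spotting before the erasing.
(b) Not entailed — Aria assembled the table, not the door; the door belongs to the painting event.
(c) Not entailed — the narrative doesn't order the assembling relative to the painting.
(d) Not entailed — 'gently' adds a manner not in (and inconsistent with) the original.
(e) Not entailed — Aria spotted the batter, not the footage; the footage belongs to the erasing event.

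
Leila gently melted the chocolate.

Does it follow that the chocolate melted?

yes

'Leila melted the chocolate' is the causative; it entails the inchoative 'the chocolate melted'.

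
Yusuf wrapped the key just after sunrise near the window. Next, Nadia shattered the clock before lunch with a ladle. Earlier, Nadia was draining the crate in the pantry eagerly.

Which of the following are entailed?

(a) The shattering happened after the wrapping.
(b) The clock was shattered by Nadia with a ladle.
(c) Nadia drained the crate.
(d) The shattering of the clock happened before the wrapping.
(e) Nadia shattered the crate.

(a), (b)

(a) Entailed — the narrative places the wrapping before the shattering.
(b) Entailed — the original entails any weakening of itself; this just drops 'before lunch'.
(c) Not entailed — 'was draining' is progressive on an accomplishment; it does not entail the completed 'drained'.
(d) Not entailed — the narrative places the wrapping before the shattering, not after.
(e) Not entailed — Nadia shattered the clock, not the crate; the crate belongs to the draining event.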